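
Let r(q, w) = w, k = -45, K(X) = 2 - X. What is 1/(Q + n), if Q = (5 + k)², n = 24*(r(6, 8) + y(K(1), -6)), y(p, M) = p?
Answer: 1/1816 ≈ 0.00055066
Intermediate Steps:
n = 216 (n = 24*(8 + (2 - 1*1)) = 24*(8 + (2 - 1)) = 24*(8 + 1) = 24*9 = 216)
Q = 1600 (Q = (5 - 45)² = (-40)² = 1600)
1/(Q + n) = 1/(1600 + 216) = 1/1816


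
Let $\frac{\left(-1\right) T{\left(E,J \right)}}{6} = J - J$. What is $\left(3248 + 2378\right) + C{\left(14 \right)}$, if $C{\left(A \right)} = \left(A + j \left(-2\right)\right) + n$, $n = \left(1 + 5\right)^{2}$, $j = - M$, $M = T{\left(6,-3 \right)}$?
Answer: $5676$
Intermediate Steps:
$T{\left(E,J \right)} = 0$ ($T{\left(E,J \right)} = - 6 \left(J - J\right) = \left(-6\right) 0 = 0$)
$M = 0$
$j = 0$ ($j = \left(-1\right) 0 = 0$)
$n = 36$ ($n = 6^{2} = 36$)
$C{\left(A \right)} = 36 + A$ ($C{\left(A \right)} = \left(A + 0 \left(-2\right)\right) + 36 = \left(A + 0\right) + 36 = A + 36 = 36 + A$)
$\left(3248 + 2378\right) + C{\left(14 \right)} = \left(3248 + 2378\right) + \left(36 + 14\right) = 5626 + 50 = 5676$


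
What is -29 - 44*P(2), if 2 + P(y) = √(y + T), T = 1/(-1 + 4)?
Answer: 59 - 44*√21/3 ≈ -8.2111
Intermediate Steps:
T = ⅓ (T = 1/3 = ⅓ ≈ 0.33333)
P(y) = -2 + √(⅓ + y) (P(y) = -2 + √(y + ⅓) = -2 + √(⅓ + y))
-29 - 44*P(2) = -29 - 44*(-2 + √(3 + 9*2)/3) = -29 - 44*(-2 + √(3 + 18)/3) = -29 - 44*(-2 + √21/3) = -29 + (88 - 44*√21/3) = 59 - 44*√21/3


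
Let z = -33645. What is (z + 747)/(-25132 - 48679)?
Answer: 32898/73811 ≈ 0.44571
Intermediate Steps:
(z + 747)/(-25132 - 48679) = (-33645 + 747)/(-25132 - 48679) = -32898/(-73811) = -32898*(-1/73811) = 32898/73811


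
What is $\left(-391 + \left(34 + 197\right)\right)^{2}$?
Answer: $25600$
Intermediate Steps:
$\left(-391 + \left(34 + 197\right)\right)^{2} = \left(-391 + 231\right)^{2} = \left(-160\right)^{2} = 25600$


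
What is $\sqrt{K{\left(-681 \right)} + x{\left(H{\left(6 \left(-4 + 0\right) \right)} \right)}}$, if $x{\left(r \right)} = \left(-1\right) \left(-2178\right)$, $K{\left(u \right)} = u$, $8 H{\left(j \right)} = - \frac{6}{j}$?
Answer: $\sqrt{1497} \approx 38.691$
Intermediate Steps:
$H{\left(j \right)} = - \frac{3}{4 j}$ ($H{\left(j \right)} = \frac{\left(-6\right) \frac{1}{j}}{8} = - \frac{3}{4 j}$)
$x{\left(r \right)} = 2178$
$\sqrt{K{\left(-681 \right)} + x{\left(H{\left(6 \left(-4 + 0\right) \right)} \right)}} = \sqrt{-681 + 2178} = \sqrt{1497}$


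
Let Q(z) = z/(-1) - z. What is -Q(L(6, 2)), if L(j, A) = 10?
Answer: 20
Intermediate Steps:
Q(z) = -2*z (Q(z) = z*(-1) - z = -z - z = -2*z)
-Q(L(6, 2)) = -(-2)*10 = -1*(-20) = 20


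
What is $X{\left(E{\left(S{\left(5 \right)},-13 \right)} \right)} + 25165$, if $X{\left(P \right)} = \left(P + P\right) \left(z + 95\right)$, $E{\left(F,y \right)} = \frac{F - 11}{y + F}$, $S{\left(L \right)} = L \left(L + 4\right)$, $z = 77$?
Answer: $\frac{51061}{2} \approx 25531.0$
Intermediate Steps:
$S{\left(L \right)} = L \left(4 + L\right)$
$E{\left(F,y \right)} = \frac{-11 + F}{F + y}$
$X{\left(P \right)} = 344 P$ ($X{\left(P \right)} = \left(P + P\right) \left(77 + 95\right) = 2 P 172 = 344 P$)
$X{\left(E{\left(S{\left(5 \right)},-13 \right)} \right)} + 25165 = 344 \frac{-11 + 5 \left(4 + 5\right)}{5 \left(4 + 5\right) - 13} + 25165 = 344 \frac{-11 + 5 \cdot 9}{5 \cdot 9 - 13} + 25165 = 344 \frac{-11 + 45}{45 - 13} + 25165 = 344 \cdot \frac{1}{32} \cdot 34 + 25165 = 344 \cdot \frac{17}{16} + 25165 = \frac{731}{2} + 25165 = \frac{51061}{2}$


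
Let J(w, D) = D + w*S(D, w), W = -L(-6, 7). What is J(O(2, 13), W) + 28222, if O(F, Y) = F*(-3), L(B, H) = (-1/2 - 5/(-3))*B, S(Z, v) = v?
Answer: 28265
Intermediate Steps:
L(B, H) = 7*B/6 (L(B, H) = (-1*½ - 5*(-⅓))*B = (-½ + 5/3)*B = 7*B/6)
W = 7 (W = -7*(-6)/6 = -1*(-7) = 7)
O(F, Y) = -3*F
J(w, D) = D + w² (J(w, D) = D + w*w = D + w²)
J(O(2, 13), W) + 28222 = (7 + (-3*2)²) + 28222 = (7 + (-6)²) + 28222 = (7 + 36) + 28222 = 43 + 28222 = 28265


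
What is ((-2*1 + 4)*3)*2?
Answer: 12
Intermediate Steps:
((-2*1 + 4)*3)*2 = ((-2 + 4)*3)*2 = (2*3)*2 = 6*2 = 12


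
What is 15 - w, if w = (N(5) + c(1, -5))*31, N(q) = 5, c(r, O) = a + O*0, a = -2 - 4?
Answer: 46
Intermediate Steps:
a = -6
c(r, O) = -6 (c(r, O) = -6 + O*0 = -6 + 0 = -6)
w = -31 (w = (5 - 6)*31 = -1*31 = -31)
15 - w = 15 - 1*(-31) = 15 + 31 = 46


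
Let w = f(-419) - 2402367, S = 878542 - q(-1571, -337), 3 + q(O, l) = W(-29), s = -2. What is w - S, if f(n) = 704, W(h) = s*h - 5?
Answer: -3280155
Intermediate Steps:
W(h) = -5 - 2*h (W(h) = -2*h - 5 = -5 - 2*h)
q(O, l) = 50 (q(O, l) = -3 + (-5 - 2*(-29)) = -3 + (-5 + 58) = -3 + 53 = 50)
S = 878492 (S = 878542 - 1*50 = 878542 - 50 = 878492)
w = -2401663 (w = 704 - 2402367 = -2401663)
w - S = -2401663 - 1*878492 = -2401663 - 878492 = -3280155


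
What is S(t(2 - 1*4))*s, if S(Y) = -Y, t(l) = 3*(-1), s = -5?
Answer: -15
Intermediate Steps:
t(l) = -3
S(t(2 - 1*4))*s = -1*(-3)*(-5) = 3*(-5) = -15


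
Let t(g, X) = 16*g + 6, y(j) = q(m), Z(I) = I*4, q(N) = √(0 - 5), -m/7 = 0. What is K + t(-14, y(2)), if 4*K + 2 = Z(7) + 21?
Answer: -825/4 ≈ -206.25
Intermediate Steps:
m = 0 (m = -7*0 = 0)
q(N) = I*√5 (q(N) = √(-5) = I*√5)
Z(I) = 4*I
y(j) = I*√5
K = 47/4 (K = -½ + (4*7 + 21)/4 = -½ + (28 + 21)/4 = -½ + (¼)*49 = -½ + 49/4 = 47/4 ≈ 11.750)
t(g, X) = 6 + 16*g
K + t(-14, y(2)) = 47/4 + (6 + 16*(-14)) = 47/4 + (6 - 224) = 47/4 - 218 = -825/4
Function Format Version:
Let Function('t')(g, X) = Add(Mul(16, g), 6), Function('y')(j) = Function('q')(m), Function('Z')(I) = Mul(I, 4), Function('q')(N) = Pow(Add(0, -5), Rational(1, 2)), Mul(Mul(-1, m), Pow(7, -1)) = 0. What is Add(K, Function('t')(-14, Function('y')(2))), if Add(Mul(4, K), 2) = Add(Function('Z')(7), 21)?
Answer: Rational(-825, 4) ≈ -206.25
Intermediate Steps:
m = 0 (m = Mul(-7, 0) = 0)
Function('q')(N) = Mul(I, Pow(5, Rational(1, 2))) (Function('q')(N) = Pow(-5, Rational(1, 2)) = Mul(I, Pow(5, Rational(1, 2))))
Function('Z')(I) = Mul(4, I)
Function('y')(j) = Mul(I, Pow(5, Rational(1, 2)))
K = Rational(47, 4) (K = Add(Rational(-1, 2), Mul(Rational(1, 4), Add(Mul(4, 7), 21))) = Add(Rational(-1, 2), Mul(Rational(1, 4), Add(28, 21))) = Add(Rational(-1, 2), Mul(Rational(1, 4), 49)) = Add(Rational(-1, 2), Rational(49, 4)) = Rational(47, 4) ≈ 11.750)
Function('t')(g, X) = Add(6, Mul(16, g))
Add(K, Function('t')(-14, Function('y')(2))) = Add(Rational(47, 4), Add(6, Mul(16, -14))) = Add(Rational(47, 4), Add(6, -224)) = Add(Rational(47, 4), -218) = Rational(-825, 4)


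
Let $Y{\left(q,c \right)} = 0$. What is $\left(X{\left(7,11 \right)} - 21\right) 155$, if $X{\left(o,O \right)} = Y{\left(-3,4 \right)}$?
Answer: $-3255$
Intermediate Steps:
$X{\left(o,O \right)} = 0$
$\left(X{\left(7,11 \right)} - 21\right) 155 = \left(0 - 21\right) 155 = \left(-21\right) 155 = -3255$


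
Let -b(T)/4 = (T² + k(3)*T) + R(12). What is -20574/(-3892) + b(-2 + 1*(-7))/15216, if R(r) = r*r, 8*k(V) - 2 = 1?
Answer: 51600621/9870112 ≈ 5.2280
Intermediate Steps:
k(V) = 3/8 (k(V) = ¼ + (⅛)*1 = ¼ + ⅛ = 3/8)
R(r) = r²
b(T) = -576 - 4*T² - 3*T/2 (b(T) = -4*((T² + 3*T/8) + 12²) = -4*((T² + 3*T/8) + 144) = -4*(144 + T² + 3*T/8) = -576 - 4*T² - 3*T/2)
-20574/(-3892) + b(-2 + 1*(-7))/15216 = -20574/(-3892) + (-576 - 4*(-2 + 1*(-7))² - 3*(-2 + 1*(-7))/2)/15216 = -20574*(-1/3892) + (-576 - 4*(-2 - 7)² - 3*(-2 - 7)/2)*(1/15216) = 10287/1946 + (-576 - 4*(-9)² - 3/2*(-9))*(1/15216) = 10287/1946 + (-576 - 4*81 + 27/2)*(1/15216) = 10287/1946 + (-576 - 324 + 27/2)*(1/15216) = 10287/1946 - 1773/2*1/15216 = 10287/1946 - 591/10144 = 51600621/9870112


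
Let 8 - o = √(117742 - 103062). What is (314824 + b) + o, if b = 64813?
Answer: 379645 - 2*√3670 ≈ 3.7952e+5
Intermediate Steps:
o = 8 - 2*√3670 (o = 8 - √(117742 - 103062) = 8 - √14680 = 8 - 2*√3670 ≈ -113.16)
(314824 + b) + o = (314824 + 64813) + (8 - 2*√3670) = 379637 + (8 - 2*√3670) = 379645 - 2*√3670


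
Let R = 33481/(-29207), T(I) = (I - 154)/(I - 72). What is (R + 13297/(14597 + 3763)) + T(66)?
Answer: 7638515279/536240520 ≈ 14.245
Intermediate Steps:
T(I) = (-154 + I)/(-72 + I)
R = -33481/29207 (R = 33481*(-1/29207) = -33481/29207 ≈ -1.1463)
(R + 13297/(14597 + 3763)) + T(66) = (-33481/29207 + 13297/(14597 + 3763)) + (-154 + 66)/(-72 + 66) = (-33481/29207 + 13297/18360) - 88/(-6) = (-33481/29207 + 13297*(1/18360)) - 1/6*(-88) = (-33481/29207 + 13297/18360) + 44/3 = -226345681/536240520 + 44/3 = 7638515279/536240520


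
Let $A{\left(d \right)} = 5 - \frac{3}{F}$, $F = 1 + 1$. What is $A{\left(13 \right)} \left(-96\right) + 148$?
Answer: $-188$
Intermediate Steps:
$F = 2$
$A{\left(d \right)} = \frac{7}{2}$ ($A{\left(d \right)} = 5 - \frac{3}{2} = \frac{7}{2}$)
$A{\left(13 \right)} \left(-96\right) + 148 = \frac{7}{2} \left(-96\right) + 148 = -336 + 148 = -188$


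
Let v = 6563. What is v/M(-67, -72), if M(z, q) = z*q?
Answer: 6563/4824 ≈ 1.3605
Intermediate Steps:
M(z, q) = q*z
v/M(-67, -72) = 6563/((-72*(-67))) = 6563/4824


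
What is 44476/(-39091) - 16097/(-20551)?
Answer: -284778449/803359141 ≈ -0.35448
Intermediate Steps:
44476/(-39091) - 16097/(-20551) = 44476*(-1/39091) - 16097*(-1/20551) = -44476/39091 + 16097/20551 = -284778449/803359141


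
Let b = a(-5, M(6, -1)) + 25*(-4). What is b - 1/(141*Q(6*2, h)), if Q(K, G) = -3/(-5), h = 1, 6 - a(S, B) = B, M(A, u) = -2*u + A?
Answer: -43151/423 ≈ -102.01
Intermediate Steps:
M(A, u) = A - 2*u
a(S, B) = 6 - B
Q(K, G) = ⅗ (Q(K, G) = -3*(-⅕) = ⅗)
b = -102 (b = (6 - (6 - 2*(-1))) + 25*(-4) = (6 - (6 + 2)) - 100 = (6 - 1*8) - 100 = (6 - 8) - 100 = -2 - 100 = -102)
b - 1/(141*Q(6*2, h)) = -102 - 1/(141*(⅗)) = -102 - 1/423/5 = -102 - 1*5/423 = -102 - 5/423 = -43151/423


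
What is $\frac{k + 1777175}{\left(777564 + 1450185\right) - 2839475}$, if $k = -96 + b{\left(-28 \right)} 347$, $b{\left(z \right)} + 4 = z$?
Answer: $- \frac{1765975}{611726} \approx -2.8869$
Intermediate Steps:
$b{\left(z \right)} = -4 + z$
$k = -11200$ ($k = -96 + \left(-4 - 28\right) 347 = -96 - 11104 = -11200$)
$\frac{k + 1777175}{\left(777564 + 1450185\right) - 2839475} = \frac{-11200 + 1777175}{\left(777564 + 1450185\right) - 2839475} = \frac{1765975}{2227749 - 2839475} = \frac{1765975}{-611726} = 1765975 \left(- \frac{1}{611726}\right) = - \frac{1765975}{611726}$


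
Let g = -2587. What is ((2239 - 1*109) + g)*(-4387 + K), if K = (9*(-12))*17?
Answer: 2843911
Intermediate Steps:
K = -1836 (K = -108*17 = -1836)
((2239 - 1*109) + g)*(-4387 + K) = ((2239 - 1*109) - 2587)*(-4387 - 1836) = ((2239 - 109) - 2587)*(-6223) = (2130 - 2587)*(-6223) = -457*(-6223) = 2843911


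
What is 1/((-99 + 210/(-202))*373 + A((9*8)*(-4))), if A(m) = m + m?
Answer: -101/3826968 ≈ -2.6392e-5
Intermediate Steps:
A(m) = 2*m
1/((-99 + 210/(-202))*373 + A((9*8)*(-4))) = 1/((-99 + 210/(-202))*373 + 2*((9*8)*(-4))) = 1/((-99 + 210*(-1/202))*373 + 2*(72*(-4))) = 1/((-99 - 105/101)*373 + 2*(-288)) = 1/(-10104/101*373 - 576) = 1/(-3768792/101 - 576) = 1/(-3826968/101) = -101/3826968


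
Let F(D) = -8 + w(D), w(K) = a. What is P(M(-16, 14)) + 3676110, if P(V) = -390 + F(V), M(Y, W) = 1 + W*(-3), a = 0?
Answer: 3675712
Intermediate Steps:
w(K) = 0
M(Y, W) = 1 - 3*W
F(D) = -8 (F(D) = -8 + 0 = -8)
P(V) = -398 (P(V) = -390 - 8 = -398)
P(M(-16, 14)) + 3676110 = -398 + 3676110 = 3675712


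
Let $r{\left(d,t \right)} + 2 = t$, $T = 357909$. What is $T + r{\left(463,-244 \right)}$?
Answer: $357663$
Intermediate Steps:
$r{\left(d,t \right)} = -2 + t$
$T + r{\left(463,-244 \right)} = 357909 - 246 = 357663$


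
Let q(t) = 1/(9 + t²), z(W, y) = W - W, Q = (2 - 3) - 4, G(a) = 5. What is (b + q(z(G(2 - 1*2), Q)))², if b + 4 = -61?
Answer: 341056/81 ≈ 4210.6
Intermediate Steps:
Q = -5 (Q = -1 - 4 = -5)
z(W, y) = 0
b = -65 (b = -4 - 61 = -65)
(b + q(z(G(2 - 1*2), Q)))² = (-65 + 1/(9 + 0²))² = (-65 + 1/(9 + 0))² = (-65 + 1/9)² = (-65 + ⅑)² = (-584/9)² = 341056/81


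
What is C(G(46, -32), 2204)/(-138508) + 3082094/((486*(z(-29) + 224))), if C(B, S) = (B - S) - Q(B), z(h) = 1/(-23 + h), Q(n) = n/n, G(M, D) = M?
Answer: 11105372016691/392008250268 ≈ 28.329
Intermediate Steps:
Q(n) = 1
C(B, S) = -1 + B - S (C(B, S) = (B - S) - 1*1 = (B - S) - 1 = -1 + B - S)
C(G(46, -32), 2204)/(-138508) + 3082094/((486*(z(-29) + 224))) = (-1 + 46 - 1*2204)/(-138508) + 3082094/((486*(1/(-23 - 29) + 224))) = (-1 + 46 - 2204)*(-1/138508) + 3082094/((486*(1/(-52) + 224))) = -2159*(-1/138508) + 3082094/((486*(-1/52 + 224))) = 2159/138508 + 3082094/((486*(11647/52))) = 2159/138508 + 3082094/(2830221/26) = 2159/138508 + 3082094*(26/2830221) = 2159/138508 + 80134444/2830221 = 11105372016691/392008250268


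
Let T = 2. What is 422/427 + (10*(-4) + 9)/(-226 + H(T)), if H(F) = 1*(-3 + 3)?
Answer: 108609/96502 ≈ 1.1255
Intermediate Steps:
H(F) = 0 (H(F) = 1*0 = 0)
422/427 + (10*(-4) + 9)/(-226 + H(T)) = 422/427 + (10*(-4) + 9)/(-226 + 0) = 422*(1/427) + (-40 + 9)/(-226) = 422/427 - 31*(-1/226) = 422/427 + 31/226 = 108609/96502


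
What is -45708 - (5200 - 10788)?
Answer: -40120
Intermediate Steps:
-45708 - (5200 - 10788) = -45708 - 1*(-5588) = -45708 + 5588 = -40120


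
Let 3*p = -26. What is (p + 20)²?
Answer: 1156/9 ≈ 128.44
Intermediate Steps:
p = -26/3 (p = (⅓)*(-26) = -26/3 ≈ -8.6667)
(p + 20)² = (-26/3 + 20)² = (34/3)² = 1156/9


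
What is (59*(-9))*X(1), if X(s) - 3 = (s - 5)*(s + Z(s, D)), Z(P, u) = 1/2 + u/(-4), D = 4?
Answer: -531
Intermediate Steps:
Z(P, u) = 1/2 - u/4 (Z(P, u) = 1*(1/2) + u*(-1/4) = 1/2 - u/4)
X(s) = 3 + (-5 + s)*(-1/2 + s) (X(s) = 3 + (s - 5)*(s + (1/2 - 1/4*4)) = 3 + (-5 + s)*(s + (1/2 - 1)) = 3 + (-5 + s)*(s - 1/2) = 3 + (-5 + s)*(-1/2 + s))
(59*(-9))*X(1) = (59*(-9))*(11/2 + 1**2 - 11/2*1) = -531*(11/2 + 1 - 11/2) = -531*1 = -531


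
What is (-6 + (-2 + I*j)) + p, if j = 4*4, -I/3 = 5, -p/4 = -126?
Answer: 256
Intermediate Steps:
p = 504 (p = -4*(-126) = 504)
I = -15 (I = -3*5 = -15)
j = 16
(-6 + (-2 + I*j)) + p = (-6 + (-2 - 15*16)) + 504 = (-6 + (-2 - 240)) + 504 = (-6 - 242) + 504 = -248 + 504 = 256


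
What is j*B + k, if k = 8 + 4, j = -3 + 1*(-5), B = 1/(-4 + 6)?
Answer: 8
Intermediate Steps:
B = 1/2 ≈ 0.50000
j = -8 (j = -3 - 5 = -8)
k = 12
j*B + k = -8*1/2 + 12 = -4 + 12 = 8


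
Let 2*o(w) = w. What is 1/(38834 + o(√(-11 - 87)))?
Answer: 77668/3016159161 - 7*I*√2/3016159161 ≈ 2.5751e-5 - 3.2822e-9*I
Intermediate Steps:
o(w) = w/2
1/(38834 + o(√(-11 - 87))) = 1/(38834 + √(-11 - 87)/2) = 1/(38834 + √(-98)/2) = 1/(38834 + (7*I*√2)/2) = 1/(38834 + 7*I*√2/2)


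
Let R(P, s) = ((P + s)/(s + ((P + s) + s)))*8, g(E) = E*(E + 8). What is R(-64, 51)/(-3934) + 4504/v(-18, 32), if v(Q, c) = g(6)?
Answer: 28160290/525189 ≈ 53.619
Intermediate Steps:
g(E) = E*(8 + E)
v(Q, c) = 84 (v(Q, c) = 6*(8 + 6) = 6*14 = 84)
R(P, s) = 8*(P + s)/(P + 3*s) (R(P, s) = ((P + s)/(s + (P + 2*s)))*8 = ((P + s)/(P + 3*s))*8 = 8*(P + s)/(P + 3*s))
R(-64, 51)/(-3934) + 4504/v(-18, 32) = (8*(-64 + 51)/(-64 + 3*51))/(-3934) + 4504/84 = (8*(-13)/(-64 + 153))*(-1/3934) + 4504*(1/84) = (8*(-13)/89)*(-1/3934) + 1126/21 = (8*(1/89)*(-13))*(-1/3934) + 1126/21 = -104/89*(-1/3934) + 1126/21 = 52/175063 + 1126/21 = 28160290/525189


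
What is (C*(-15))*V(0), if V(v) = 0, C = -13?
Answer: 0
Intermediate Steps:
(C*(-15))*V(0) = -13*(-15)*0 = 195*0 = 0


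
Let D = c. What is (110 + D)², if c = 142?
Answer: 63504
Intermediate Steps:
D = 142
(110 + D)² = (110 + 142)² = 252² = 63504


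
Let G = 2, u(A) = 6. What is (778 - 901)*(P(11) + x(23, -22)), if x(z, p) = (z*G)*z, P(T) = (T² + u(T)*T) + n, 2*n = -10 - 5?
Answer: -304425/2 ≈ -1.5221e+5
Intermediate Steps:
n = -15/2 (n = (-10 - 5)/2 = (½)*(-15) = -15/2 ≈ -7.5000)
P(T) = -15/2 + T² + 6*T (P(T) = (T² + 6*T) - 15/2 = -15/2 + T² + 6*T)
x(z, p) = 2*z² (x(z, p) = (z*2)*z = (2*z)*z = 2*z²)
(778 - 901)*(P(11) + x(23, -22)) = (778 - 901)*((-15/2 + 11² + 6*11) + 2*23²) = -123*((-15/2 + 121 + 66) + 2*529) = -123*(359/2 + 1058) = -123*2475/2 = -304425/2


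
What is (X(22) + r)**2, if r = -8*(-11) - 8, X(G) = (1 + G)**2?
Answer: 370881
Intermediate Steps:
r = 80 (r = 88 - 8 = 80)
(X(22) + r)**2 = ((1 + 22)**2 + 80)**2 = (23**2 + 80)**2 = (529 + 80)**2 = 609**2 = 370881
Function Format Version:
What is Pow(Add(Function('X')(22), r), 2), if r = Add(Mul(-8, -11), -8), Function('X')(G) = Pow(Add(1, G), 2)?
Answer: 370881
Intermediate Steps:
r = 80 (r = Add(88, -8) = 80)
Pow(Add(Function('X')(22), r), 2) = Pow(Add(Pow(Add(1, 22), 2), 80), 2) = Pow(Add(Pow(23, 2), 80), 2) = Pow(Add(529, 80), 2) = Pow(609, 2) = 370881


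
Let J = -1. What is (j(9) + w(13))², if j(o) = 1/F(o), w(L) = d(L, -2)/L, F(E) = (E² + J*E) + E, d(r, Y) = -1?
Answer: 4624/1108809 ≈ 0.0041702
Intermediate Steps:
F(E) = E² (F(E) = (E² - E) + E = E²)
w(L) = -1/L
j(o) = o⁻² (j(o) = 1/(o²) = o⁻²)
(j(9) + w(13))² = (9⁻² - 1/13)² = (1/81 - 1*1/13)² = (1/81 - 1/13)² = (-68/1053)² = 4624/1108809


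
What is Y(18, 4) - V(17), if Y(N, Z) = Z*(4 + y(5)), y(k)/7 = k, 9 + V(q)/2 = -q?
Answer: 208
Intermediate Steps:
V(q) = -18 - 2*q (V(q) = -18 + 2*(-q) = -18 - 2*q)
y(k) = 7*k
Y(N, Z) = 39*Z (Y(N, Z) = Z*(4 + 7*5) = Z*(4 + 35) = Z*39 = 39*Z)
Y(18, 4) - V(17) = 39*4 - (-18 - 2*17) = 156 - (-18 - 34) = 156 - 1*(-52) = 156 + 52 = 208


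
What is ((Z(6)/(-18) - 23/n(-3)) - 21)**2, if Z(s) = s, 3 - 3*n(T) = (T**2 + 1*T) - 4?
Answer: 73441/9 ≈ 8160.1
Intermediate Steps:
n(T) = 7/3 - T/3 - T**2/3 (n(T) = 1 - ((T**2 + 1*T) - 4)/3 = 1 - ((T**2 + T) - 4)/3 = 1 - ((T + T**2) - 4)/3 = 1 - (-4 + T + T**2)/3 = 1 + (4/3 - T/3 - T**2/3) = 7/3 - T/3 - T**2/3)
((Z(6)/(-18) - 23/n(-3)) - 21)**2 = ((6/(-18) - 23/(7/3 - 1/3*(-3) - 1/3*(-3)**2)) - 21)**2 = ((6*(-1/18) - 23/(7/3 + 1 - 1/3*9)) - 21)**2 = ((-1/3 - 23/(7/3 + 1 - 3)) - 21)**2 = ((-1/3 - 23/1/3) - 21)**2 = ((-1/3 - 23*3) - 21)**2 = ((-1/3 - 69) - 21)**2 = (-208/3 - 21)**2 = (-271/3)**2 = 73441/9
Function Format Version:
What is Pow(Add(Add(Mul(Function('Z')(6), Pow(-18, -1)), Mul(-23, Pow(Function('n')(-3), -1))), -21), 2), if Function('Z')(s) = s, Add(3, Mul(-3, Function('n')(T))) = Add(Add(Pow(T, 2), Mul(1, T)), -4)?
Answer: Rational(73441, 9) ≈ 8160.1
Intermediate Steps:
Function('n')(T) = Add(Rational(7, 3), Mul(Rational(-1, 3), T), Mul(Rational(-1, 3), Pow(T, 2))) (Function('n')(T) = Add(1, Mul(Rational(-1, 3), Add(Add(Pow(T, 2), Mul(1, T)), -4))) = Add(1, Mul(Rational(-1, 3), Add(Add(Pow(T, 2), T), -4))) = Add(1, Mul(Rational(-1, 3), Add(Add(T, Pow(T, 2)), -4))) = Add(1, Mul(Rational(-1, 3), Add(-4, T, Pow(T, 2)))) = Add(1, Add(Rational(4, 3), Mul(Rational(-1, 3), T), Mul(Rational(-1, 3), Pow(T, 2)))) = Add(Rational(7, 3), Mul(Rational(-1, 3), T), Mul(Rational(-1, 3), Pow(T, 2))))
Pow(Add(Add(Mul(Function('Z')(6), Pow(-18, -1)), Mul(-23, Pow(Function('n')(-3), -1))), -21), 2) = Pow(Add(Add(Mul(6, Pow(-18, -1)), Mul(-23, Pow(Add(Rational(7, 3), Mul(Rational(-1, 3), -3), Mul(Rational(-1, 3), Pow(-3, 2))), -1))), -21), 2) = Pow(Add(Add(Mul(6, Rational(-1, 18)), Mul(-23, Pow(Add(Rational(7, 3), 1, Mul(Rational(-1, 3), 9)), -1))), -21), 2) = Pow(Add(Add(Rational(-1, 3), Mul(-23, Pow(Add(Rational(7, 3), 1, -3), -1))), -21), 2) = Pow(Add(Add(Rational(-1, 3), Mul(-23, Pow(Rational(1, 3), -1))), -21), 2) = Pow(Add(Add(Rational(-1, 3), Mul(-23, 3)), -21), 2) = Pow(Add(Add(Rational(-1, 3), -69), -21), 2) = Pow(Add(Rational(-208, 3), -21), 2) = Pow(Rational(-271, 3), 2) = Rational(73441, 9)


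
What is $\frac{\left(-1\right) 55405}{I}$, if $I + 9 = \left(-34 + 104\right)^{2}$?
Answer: $- \frac{55405}{4891} \approx -11.328$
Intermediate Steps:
$I = 4891$ ($I = -9 + \left(-34 + 104\right)^{2} = -9 + 70^{2} = -9 + 4900 = 4891$)
$\frac{\left(-1\right) 55405}{I} = \frac{\left(-1\right) 55405}{4891} = \left(-55405\right) \frac{1}{4891} = - \frac{55405}{4891}$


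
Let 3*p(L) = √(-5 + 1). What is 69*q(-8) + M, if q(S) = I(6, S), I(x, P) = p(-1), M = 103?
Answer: 103 + 46*I ≈ 103.0 + 46.0*I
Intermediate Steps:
p(L) = 2*I/3 (p(L) = √(-5 + 1)/3 = √(-4)/3 = (2*I)/3 = 2*I/3)
I(x, P) = 2*I/3
q(S) = 2*I/3
69*q(-8) + M = 69*(2*I/3) + 103 = 46*I + 103 = 103 + 46*I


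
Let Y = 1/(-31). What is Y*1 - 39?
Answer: -1210/31 ≈ -39.032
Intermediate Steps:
Y = -1/31 ≈ -0.032258
Y*1 - 39 = -1/31*1 - 39 = -1/31 - 39 = -1210/31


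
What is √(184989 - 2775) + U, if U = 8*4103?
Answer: 32824 + 3*√20246 ≈ 33251.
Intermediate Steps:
U = 32824
√(184989 - 2775) + U = √(184989 - 2775) + 32824 = √182214 + 32824 = 3*√20246 + 32824 = 32824 + 3*√20246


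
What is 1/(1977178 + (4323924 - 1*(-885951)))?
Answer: 1/7187053 ≈ 1.3914e-7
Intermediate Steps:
1/(1977178 + (4323924 - 1*(-885951))) = 1/(1977178 + (4323924 + 885951)) = 1/(1977178 + 5209875) = 1/7187053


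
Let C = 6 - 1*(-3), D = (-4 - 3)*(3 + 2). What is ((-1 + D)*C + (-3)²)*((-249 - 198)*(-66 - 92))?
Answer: -22247190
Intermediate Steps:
D = -35 (D = -7*5 = -35)
C = 9 (C = 6 + 3 = 9)
((-1 + D)*C + (-3)²)*((-249 - 198)*(-66 - 92)) = ((-1 - 35)*9 + (-3)²)*((-249 - 198)*(-66 - 92)) = (-36*9 + 9)*(-447*(-158)) = (-324 + 9)*70626 = -315*70626 = -22247190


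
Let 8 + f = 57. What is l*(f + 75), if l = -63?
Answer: -7812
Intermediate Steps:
f = 49 (f = -8 + 57 = 49)
l*(f + 75) = -63*(49 + 75) = -63*124 = -7812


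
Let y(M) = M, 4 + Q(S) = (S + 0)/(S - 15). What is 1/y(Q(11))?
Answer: -4/27 ≈ -0.14815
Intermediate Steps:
Q(S) = -4 + S/(-15 + S) (Q(S) = -4 + (S + 0)/(S - 15) = -4 + S/(-15 + S))
1/y(Q(11)) = 1/(3*(20 - 1*11)/(-15 + 11)) = 1/(3*(20 - 11)/(-4)) = 1/(3*(-¼)*9) = 1/(-27/4) = -4/27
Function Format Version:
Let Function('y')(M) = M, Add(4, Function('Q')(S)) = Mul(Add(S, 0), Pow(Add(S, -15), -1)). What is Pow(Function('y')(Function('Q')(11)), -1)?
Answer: Rational(-4, 27) ≈ -0.14815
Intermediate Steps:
Function('Q')(S) = Add(-4, Mul(S, Pow(Add(-15, S), -1))) (Function('Q')(S) = Add(-4, Mul(Add(S, 0), Pow(Add(S, -15), -1))) = Add(-4, Mul(S, Pow(Add(-15, S), -1))))
Pow(Function('y')(Function('Q')(11)), -1) = Pow(Mul(3, Pow(Add(-15, 11), -1), Add(20, Mul(-1, 11))), -1) = Pow(Mul(3, Pow(-4, -1), Add(20, -11)), -1) = Pow(Mul(3, Rational(-1, 4), 9), -1) = Pow(Rational(-27, 4), -1) = Rational(-4, 27)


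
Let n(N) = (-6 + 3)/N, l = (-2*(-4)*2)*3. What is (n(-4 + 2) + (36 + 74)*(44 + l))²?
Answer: 409779049/4 ≈ 1.0244e+8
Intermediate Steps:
l = 48 (l = (8*2)*3 = 16*3 = 48)
n(N) = -3/N
(n(-4 + 2) + (36 + 74)*(44 + l))² = (-3/(-4 + 2) + (36 + 74)*(44 + 48))² = (-3/(-2) + 110*92)² = (-3*(-½) + 10120)² = (3/2 + 10120)² = (20243/2)² = 409779049/4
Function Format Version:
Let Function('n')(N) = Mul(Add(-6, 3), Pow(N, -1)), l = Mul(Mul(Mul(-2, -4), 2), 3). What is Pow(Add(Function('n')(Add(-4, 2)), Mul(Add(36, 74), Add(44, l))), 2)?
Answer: Rational(409779049, 4) ≈ 1.0244e+8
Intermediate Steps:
l = 48 (l = Mul(Mul(8, 2), 3) = Mul(16, 3) = 48)
Function('n')(N) = Mul(-3, Pow(N, -1))
Pow(Add(Function('n')(Add(-4, 2)), Mul(Add(36, 74), Add(44, l))), 2) = Pow(Add(Mul(-3, Pow(Add(-4, 2), -1)), Mul(Add(36, 74), Add(44, 48))), 2) = Pow(Add(Mul(-3, Pow(-2, -1)), Mul(110, 92)), 2) = Pow(Add(Mul(-3, Rational(-1, 2)), 10120), 2) = Pow(Add(Rational(3, 2), 10120), 2) = Pow(Rational(20243, 2), 2) = Rational(409779049, 4)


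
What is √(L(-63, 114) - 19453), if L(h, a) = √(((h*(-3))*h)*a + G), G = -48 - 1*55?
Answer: √(-19453 + I*√1357501) ≈ 4.175 + 139.54*I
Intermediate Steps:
G = -103 (G = -48 - 55 = -103)
L(h, a) = √(-103 - 3*a*h²) (L(h, a) = √(((h*(-3))*h)*a - 103) = √(((-3*h)*h)*a - 103) = √((-3*h²)*a - 103) = √(-3*a*h² - 103) = √(-103 - 3*a*h²))
√(L(-63, 114) - 19453) = √(√(-103 - 3*114*(-63)²) - 19453) = √(√(-103 - 3*114*3969) - 19453) = √(√(-103 - 1357398) - 19453) = √(√(-1357501) - 19453) = √(I*√1357501 - 19453) = √(-19453 + I*√1357501)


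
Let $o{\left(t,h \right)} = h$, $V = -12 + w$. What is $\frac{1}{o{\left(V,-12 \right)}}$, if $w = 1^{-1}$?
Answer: $- \frac{1}{12} \approx -0.083333$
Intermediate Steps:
$w = 1$
$V = -11$ ($V = -12 + 1 = -11$)
$\frac{1}{o{\left(V,-12 \right)}} = \frac{1}{-12} = - \frac{1}{12}$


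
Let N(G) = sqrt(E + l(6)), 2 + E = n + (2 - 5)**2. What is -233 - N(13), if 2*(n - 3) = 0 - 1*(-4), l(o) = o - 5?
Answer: -233 - sqrt(13) ≈ -236.61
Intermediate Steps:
l(o) = -5 + o
n = 5 (n = 3 + (0 - 1*(-4))/2 = 3 + (0 + 4)/2 = 3 + (1/2)*4 = 3 + 2 = 5)
E = 12 (E = -2 + (5 + (2 - 5)**2) = -2 + (5 + (-3)**2) = -2 + (5 + 9) = -2 + 14 = 12)
N(G) = sqrt(13) (N(G) = sqrt(12 + (-5 + 6)) = sqrt(12 + 1) = sqrt(13))
-233 - N(13) = -233 - sqrt(13)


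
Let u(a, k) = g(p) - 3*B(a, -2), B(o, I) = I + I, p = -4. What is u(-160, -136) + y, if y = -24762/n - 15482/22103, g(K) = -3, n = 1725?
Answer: -3345969/552575 ≈ -6.0552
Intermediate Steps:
B(o, I) = 2*I
u(a, k) = 9 (u(a, k) = -3 - 6*(-2) = -3 - 3*(-4) = -3 + 12 = 9)
y = -8319144/552575 (y = -24762/1725 - 15482/22103 = -24762*1/1725 - 15482*1/22103 = -8254/575 - 15482/22103 = -8319144/552575 ≈ -15.055)
u(-160, -136) + y = 9 - 8319144/552575 = -3345969/552575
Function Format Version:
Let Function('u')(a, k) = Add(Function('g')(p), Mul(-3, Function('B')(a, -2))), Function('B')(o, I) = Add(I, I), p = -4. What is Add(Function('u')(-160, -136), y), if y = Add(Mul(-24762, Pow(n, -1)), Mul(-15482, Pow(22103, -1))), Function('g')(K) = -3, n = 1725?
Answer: Rational(-3345969, 552575) ≈ -6.0552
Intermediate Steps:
Function('B')(o, I) = Mul(2, I)
Function('u')(a, k) = 9 (Function('u')(a, k) = Add(-3, Mul(-3, Mul(2, -2))) = Add(-3, Mul(-3, -4)) = Add(-3, 12) = 9)
y = Rational(-8319144, 552575) (y = Add(Mul(-24762, Pow(1725, -1)), Mul(-15482, Pow(22103, -1))) = Add(Mul(-24762, Rational(1, 1725)), Mul(-15482, Rational(1, 22103))) = Add(Rational(-8254, 575), Rational(-15482, 22103)) = Rational(-8319144, 552575) ≈ -15.055)
Add(Function('u')(-160, -136), y) = Add(9, Rational(-8319144, 552575)) = Rational(-3345969, 552575)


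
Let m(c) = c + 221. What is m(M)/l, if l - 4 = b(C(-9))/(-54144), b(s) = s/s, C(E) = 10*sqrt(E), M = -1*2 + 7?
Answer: 12236544/216575 ≈ 56.500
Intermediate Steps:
M = 5 (M = -2 + 7 = 5)
b(s) = 1
m(c) = 221 + c
l = 216575/54144 (l = 4 + 1/(-54144) = 4 + 1*(-1/54144) = 4 - 1/54144 = 216575/54144 ≈ 4.0000)
m(M)/l = (221 + 5)/(216575/54144) = 226*(54144/216575) = 12236544/216575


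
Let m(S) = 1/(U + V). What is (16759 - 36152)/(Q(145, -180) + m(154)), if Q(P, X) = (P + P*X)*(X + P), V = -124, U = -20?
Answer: -253872/11892109 ≈ -0.021348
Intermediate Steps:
m(S) = -1/144 (m(S) = 1/(-20 - 124) = 1/(-144) = -1/144)
Q(P, X) = (P + X)*(P + P*X) (Q(P, X) = (P + P*X)*(P + X) = (P + X)*(P + P*X))
(16759 - 36152)/(Q(145, -180) + m(154)) = (16759 - 36152)/(145*(145 - 180 + (-180)² + 145*(-180)) - 1/144) = -19393/(145*(145 - 180 + 32400 - 26100) - 1/144) = -19393/(145*6265 - 1/144) = -19393/(908425 - 1/144) = -19393/130813199/144 = -19393*144/130813199 = -253872/11892109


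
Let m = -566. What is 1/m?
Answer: -1/566 ≈ -0.0017668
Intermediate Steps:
1/m = 1/(-566) = -1/566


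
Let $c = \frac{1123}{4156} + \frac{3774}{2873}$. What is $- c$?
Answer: $- \frac{1112419}{702364} \approx -1.5838$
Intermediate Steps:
$c = \frac{1112419}{702364}$ ($c = 1123 \cdot \frac{1}{4156} + 3774 \cdot \frac{1}{2873} = \frac{1123}{4156} + \frac{222}{169} = \frac{1112419}{702364} \approx 1.5838$)
$- c = \left(-1\right) \frac{1112419}{702364} = - \frac{1112419}{702364}$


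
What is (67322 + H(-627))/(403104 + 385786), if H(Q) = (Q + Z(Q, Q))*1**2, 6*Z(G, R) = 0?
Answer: 13339/157778 ≈ 0.084543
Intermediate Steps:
Z(G, R) = 0 (Z(G, R) = (1/6)*0 = 0)
H(Q) = Q (H(Q) = (Q + 0)*1**2 = Q*1 = Q)
(67322 + H(-627))/(403104 + 385786) = (67322 - 627)/(403104 + 385786) = 66695/788890 = 66695*(1/788890) = 13339/157778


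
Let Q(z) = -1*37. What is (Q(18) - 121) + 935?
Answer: 777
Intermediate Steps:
Q(z) = -37
(Q(18) - 121) + 935 = (-37 - 121) + 935 = -158 + 935 = 777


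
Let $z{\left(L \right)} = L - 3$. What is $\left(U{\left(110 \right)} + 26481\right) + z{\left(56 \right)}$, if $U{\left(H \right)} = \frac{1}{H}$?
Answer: $\frac{2918741}{110} \approx 26534.0$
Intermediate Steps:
$z{\left(L \right)} = -3 + L$ ($z{\left(L \right)} = L - 3 = -3 + L$)
$\left(U{\left(110 \right)} + 26481\right) + z{\left(56 \right)} = \left(\frac{1}{110} + 26481\right) + \left(-3 + 56\right) = \left(\frac{1}{110} + 26481\right) + 53 = \frac{2912911}{110} + 53 = \frac{2918741}{110}$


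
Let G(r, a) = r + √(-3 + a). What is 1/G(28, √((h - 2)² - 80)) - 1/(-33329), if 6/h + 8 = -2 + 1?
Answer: (100071/33329 + √(-27 + 12*I*√41)/33329)/(84 + √3*√(-9 + 4*I*√41)) ≈ 0.033428 - 0.0027565*I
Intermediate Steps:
h = -⅔ (h = 6/(-8 + (-2 + 1)) = 6/(-8 - 1) = 6/(-9) = 6*(-⅑) = -⅔ ≈ -0.66667)
1/G(28, √((h - 2)² - 80)) - 1/(-33329) = 1/(28 + √(-3 + √((-⅔ - 2)² - 80))) - 1/(-33329) = 1/(28 + √(-3 + √((-8/3)² - 80))) - 1*(-1/33329) = 1/(28 + √(-3 + √(64/9 - 80))) + 1/33329 = 1/(28 + √(-3 + √(-656/9))) + 1/33329 = 1/(28 + √(-3 + 4*I*√41/3)) + 1/33329 = 1/33329 + 1/(28 + √(-3 + 4*I*√41/3))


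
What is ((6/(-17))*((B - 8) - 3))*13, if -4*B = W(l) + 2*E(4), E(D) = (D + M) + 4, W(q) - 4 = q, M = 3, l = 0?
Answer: 1365/17 ≈ 80.294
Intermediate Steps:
W(q) = 4 + q
E(D) = 7 + D (E(D) = (D + 3) + 4 = (3 + D) + 4 = 7 + D)
B = -13/2 (B = -((4 + 0) + 2*(7 + 4))/4 = -(4 + 2*11)/4 = -(4 + 22)/4 = -¼*26 = -13/2 ≈ -6.5000)
((6/(-17))*((B - 8) - 3))*13 = ((6/(-17))*((-13/2 - 8) - 3))*13 = ((6*(-1/17))*(-29/2 - 3))*13 = -6/17*(-35/2)*13 = (105/17)*13 = 1365/17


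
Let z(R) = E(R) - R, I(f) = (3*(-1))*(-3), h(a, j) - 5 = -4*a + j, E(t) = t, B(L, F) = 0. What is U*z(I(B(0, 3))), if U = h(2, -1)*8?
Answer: 0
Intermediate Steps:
h(a, j) = 5 + j - 4*a (h(a, j) = 5 + (-4*a + j) = 5 + (j - 4*a) = 5 + j - 4*a)
U = -32 (U = (5 - 1 - 4*2)*8 = (5 - 1 - 8)*8 = -4*8 = -32)
I(f) = 9 (I(f) = -3*(-3) = 9)
z(R) = 0 (z(R) = R - R = 0)
U*z(I(B(0, 3))) = -32*0 = 0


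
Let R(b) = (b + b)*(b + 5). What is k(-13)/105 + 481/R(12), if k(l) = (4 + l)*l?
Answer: 32747/14280 ≈ 2.2932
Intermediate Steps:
R(b) = 2*b*(5 + b) (R(b) = (2*b)*(5 + b) = 2*b*(5 + b))
k(l) = l*(4 + l)
k(-13)/105 + 481/R(12) = -13*(4 - 13)/105 + 481/((2*12*(5 + 12))) = -13*(-9)*(1/105) + 481/((2*12*17)) = 117*(1/105) + 481/408 = 39/35 + 481*(1/408) = 39/35 + 481/408 = 32747/14280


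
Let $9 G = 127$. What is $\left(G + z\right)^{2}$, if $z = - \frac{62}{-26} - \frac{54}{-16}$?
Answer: $\frac{345922801}{876096} \approx 394.85$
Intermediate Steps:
$G = \frac{127}{9}$ ($G = \frac{1}{9} \cdot 127 = \frac{127}{9} \approx 14.111$)
$z = \frac{599}{104}$ ($z = \left(-62\right) \left(- \frac{1}{26}\right) - - \frac{27}{8} = \frac{31}{13} + \frac{27}{8} = \frac{599}{104} \approx 5.7596$)
$\left(G + z\right)^{2} = \left(\frac{127}{9} + \frac{599}{104}\right)^{2} = \left(\frac{18599}{936}\right)^{2} = \frac{345922801}{876096}$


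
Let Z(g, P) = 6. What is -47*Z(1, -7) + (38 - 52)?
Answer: -296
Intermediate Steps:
-47*Z(1, -7) + (38 - 52) = -47*6 + (38 - 52) = -282 - 14 = -296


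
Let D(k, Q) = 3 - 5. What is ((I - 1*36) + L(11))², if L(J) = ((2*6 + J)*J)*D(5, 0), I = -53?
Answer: 354025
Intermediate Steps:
D(k, Q) = -2
L(J) = -2*J*(12 + J) (L(J) = ((2*6 + J)*J)*(-2) = ((12 + J)*J)*(-2) = (J*(12 + J))*(-2) = -2*J*(12 + J))
((I - 1*36) + L(11))² = ((-53 - 1*36) - 2*11*(12 + 11))² = ((-53 - 36) - 2*11*23)² = (-89 - 506)² = (-595)² = 354025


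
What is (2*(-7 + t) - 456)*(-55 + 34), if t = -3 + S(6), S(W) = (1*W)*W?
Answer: 8484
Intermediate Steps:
S(W) = W**2 (S(W) = W*W = W**2)
t = 33 (t = -3 + 6**2 = -3 + 36 = 33)
(2*(-7 + t) - 456)*(-55 + 34) = (2*(-7 + 33) - 456)*(-55 + 34) = (2*26 - 456)*(-21) = (52 - 456)*(-21) = -404*(-21) = 8484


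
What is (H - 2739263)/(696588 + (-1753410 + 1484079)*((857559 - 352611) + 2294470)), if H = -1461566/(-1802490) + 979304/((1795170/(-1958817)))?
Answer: 4107104822929276/813225305432572600347 ≈ 5.0504e-6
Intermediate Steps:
H = -11525576896127167/10785919911 (H = -1461566*(-1/1802490) + 979304/((1795170*(-1/1958817))) = 730783/901245 + 979304/(-598390/652939) = 730783/901245 + 979304*(-652939/598390) = 730783/901245 - 319712887228/299195 = -11525576896127167/10785919911 ≈ -1.0686e+6)
(H - 2739263)/(696588 + (-1753410 + 1484079)*((857559 - 352611) + 2294470)) = (-11525576896127167/10785919911 - 2739263)/(696588 + (-1753410 + 1484079)*((857559 - 352611) + 2294470)) = -41071048229292760/(10785919911*(696588 - 269331*(504948 + 2294470))) = -41071048229292760/(10785919911*(696588 - 269331*2799418)) = -41071048229292760/(10785919911*(696588 - 753970049358)) = -41071048229292760/10785919911/(-753969352770) = -41071048229292760/10785919911*(-1/753969352770) = 4107104822929276/813225305432572600347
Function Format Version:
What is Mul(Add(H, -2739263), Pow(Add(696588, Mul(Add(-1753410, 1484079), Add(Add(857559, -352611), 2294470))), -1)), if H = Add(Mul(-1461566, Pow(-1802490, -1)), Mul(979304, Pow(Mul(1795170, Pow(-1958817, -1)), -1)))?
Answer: Rational(4107104822929276, 813225305432572600347) ≈ 5.0504e-6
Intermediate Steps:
H = Rational(-11525576896127167, 10785919911) (H = Add(Mul(-1461566, Rational(-1, 1802490)), Mul(979304, Pow(Mul(1795170, Rational(-1, 1958817)), -1))) = Add(Rational(730783, 901245), Mul(979304, Pow(Rational(-598390, 652939), -1))) = Add(Rational(730783, 901245), Mul(979304, Rational(-652939, 598390))) = Add(Rational(730783, 901245), Rational(-319712887228, 299195)) = Rational(-11525576896127167, 10785919911) ≈ -1.0686e+6)
Mul(Add(H, -2739263), Pow(Add(696588, Mul(Add(-1753410, 1484079), Add(Add(857559, -352611), 2294470))), -1)) = Mul(Add(Rational(-11525576896127167, 10785919911), -2739263), Pow(Add(696588, Mul(Add(-1753410, 1484079), Add(Add(857559, -352611), 2294470))), -1)) = Mul(Rational(-41071048229292760, 10785919911), Pow(Add(696588, Mul(-269331, Add(504948, 2294470))), -1)) = Mul(Rational(-41071048229292760, 10785919911), Pow(Add(696588, Mul(-269331, 2799418)), -1)) = Mul(Rational(-41071048229292760, 10785919911), Pow(Add(696588, -753970049358), -1)) = Mul(Rational(-41071048229292760, 10785919911), Pow(-753969352770, -1)) = Mul(Rational(-41071048229292760, 10785919911), Rational(-1, 753969352770)) = Rational(4107104822929276, 813225305432572600347)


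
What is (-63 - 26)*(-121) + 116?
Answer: 10885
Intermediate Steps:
(-63 - 26)*(-121) + 116 = -89*(-121) + 116 = 10769 + 116 = 10885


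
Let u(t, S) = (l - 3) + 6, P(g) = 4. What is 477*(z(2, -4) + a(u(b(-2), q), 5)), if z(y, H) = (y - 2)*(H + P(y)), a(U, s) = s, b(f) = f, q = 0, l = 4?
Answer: 2385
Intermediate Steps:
u(t, S) = 7 (u(t, S) = (4 - 3) + 6 = 1 + 6 = 7)
z(y, H) = (-2 + y)*(4 + H) (z(y, H) = (y - 2)*(H + 4) = (-2 + y)*(4 + H))
477*(z(2, -4) + a(u(b(-2), q), 5)) = 477*((-8 - 2*(-4) + 4*2 - 4*2) + 5) = 477*((-8 + 8 + 8 - 8) + 5) = 477*(0 + 5) = 477*5 = 2385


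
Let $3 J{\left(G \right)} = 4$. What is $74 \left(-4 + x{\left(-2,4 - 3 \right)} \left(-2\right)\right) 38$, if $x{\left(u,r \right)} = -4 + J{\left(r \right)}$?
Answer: $\frac{11248}{3} \approx 3749.3$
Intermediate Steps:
$J{\left(G \right)} = \frac{4}{3}$ ($J{\left(G \right)} = \frac{1}{3} \cdot 4 = \frac{4}{3}$)
$x{\left(u,r \right)} = - \frac{8}{3}$ ($x{\left(u,r \right)} = -4 + \frac{4}{3} = - \frac{8}{3}$)
$74 \left(-4 + x{\left(-2,4 - 3 \right)} \left(-2\right)\right) 38 = 74 \left(-4 - - \frac{16}{3}\right) 38 = 74 \left(-4 + \frac{16}{3}\right) 38 = 74 \cdot \frac{4}{3} \cdot 38 = \frac{296}{3} \cdot 38 = \frac{11248}{3}$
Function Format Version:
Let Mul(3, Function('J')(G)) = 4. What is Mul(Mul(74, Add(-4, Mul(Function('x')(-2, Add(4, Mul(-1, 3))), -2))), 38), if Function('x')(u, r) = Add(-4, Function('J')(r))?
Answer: Rational(11248, 3) ≈ 3749.3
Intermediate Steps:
Function('J')(G) = Rational(4, 3) (Function('J')(G) = Mul(Rational(1, 3), 4) = Rational(4, 3))
Function('x')(u, r) = Rational(-8, 3) (Function('x')(u, r) = Add(-4, Rational(4, 3)) = Rational(-8, 3))
Mul(Mul(74, Add(-4, Mul(Function('x')(-2, Add(4, Mul(-1, 3))), -2))), 38) = Mul(Mul(74, Add(-4, Mul(Rational(-8, 3), -2))), 38) = Mul(Mul(74, Add(-4, Rational(16, 3))), 38) = Mul(Mul(74, Rational(4, 3)), 38) = Mul(Rational(296, 3), 38) = Rational(11248, 3)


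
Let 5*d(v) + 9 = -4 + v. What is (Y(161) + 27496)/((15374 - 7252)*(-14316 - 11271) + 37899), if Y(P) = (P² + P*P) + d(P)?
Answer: -30526/79915275 ≈ -0.00038198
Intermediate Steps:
d(v) = -13/5 + v/5 (d(v) = -9/5 + (-4 + v)/5 = -9/5 + (-⅘ + v/5) = -13/5 + v/5)
Y(P) = -13/5 + 2*P² + P/5 (Y(P) = (P² + P*P) + (-13/5 + P/5) = (P² + P²) + (-13/5 + P/5) = 2*P² + (-13/5 + P/5) = -13/5 + 2*P² + P/5)
(Y(161) + 27496)/((15374 - 7252)*(-14316 - 11271) + 37899) = ((-13/5 + 2*161² + (⅕)*161) + 27496)/((15374 - 7252)*(-14316 - 11271) + 37899) = ((-13/5 + 2*25921 + 161/5) + 27496)/(8122*(-25587) + 37899) = ((-13/5 + 51842 + 161/5) + 27496)/(-207817614 + 37899) = (259358/5 + 27496)/(-207779715) = (396838/5)*(-1/207779715) = -30526/79915275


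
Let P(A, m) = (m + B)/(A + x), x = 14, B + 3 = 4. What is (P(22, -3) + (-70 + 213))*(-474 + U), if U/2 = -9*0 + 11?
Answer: -581498/9 ≈ -64611.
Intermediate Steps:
B = 1 (B = -3 + 4 = 1)
U = 22 (U = 2*(-9*0 + 11) = 2*(0 + 11) = 2*11 = 22)
P(A, m) = (1 + m)/(14 + A) (P(A, m) = (m + 1)/(A + 14) = (1 + m)/(14 + A))
(P(22, -3) + (-70 + 213))*(-474 + U) = ((1 - 3)/(14 + 22) + (-70 + 213))*(-474 + 22) = (-2/36 + 143)*(-452) = ((1/36)*(-2) + 143)*(-452) = (-1/18 + 143)*(-452) = (2573/18)*(-452) = -581498/9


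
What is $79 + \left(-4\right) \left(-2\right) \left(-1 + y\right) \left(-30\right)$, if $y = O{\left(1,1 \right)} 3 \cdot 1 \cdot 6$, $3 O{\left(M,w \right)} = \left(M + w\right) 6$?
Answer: $-16961$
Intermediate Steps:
$O{\left(M,w \right)} = 2 M + 2 w$ ($O{\left(M,w \right)} = \frac{\left(M + w\right) 6}{3} = \frac{6 M + 6 w}{3} = 2 M + 2 w$)
$y = 72$ ($y = \left(2 \cdot 1 + 2 \cdot 1\right) 3 \cdot 1 \cdot 6 = \left(2 + 2\right) 3 \cdot 1 \cdot 6 = 4 \cdot 3 \cdot 1 \cdot 6 = 12 \cdot 1 \cdot 6 = 12 \cdot 6 = 72$)
$79 + \left(-4\right) \left(-2\right) \left(-1 + y\right) \left(-30\right) = 79 + \left(-4\right) \left(-2\right) \left(-1 + 72\right) \left(-30\right) = 79 + 8 \cdot 71 \left(-30\right) = 79 + 568 \left(-30\right) = 79 - 17040 = -16961$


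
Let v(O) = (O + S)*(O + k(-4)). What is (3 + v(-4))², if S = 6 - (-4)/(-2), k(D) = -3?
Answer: 9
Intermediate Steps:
S = 4 (S = 6 - (-4)*(-1)/2 = 6 - 1*2 = 6 - 2 = 4)
v(O) = (-3 + O)*(4 + O) (v(O) = (O + 4)*(O - 3) = (4 + O)*(-3 + O) = (-3 + O)*(4 + O))
(3 + v(-4))² = (3 + (-12 - 4 + (-4)²))² = (3 + (-12 - 4 + 16))² = (3 + 0)² = 3² = 9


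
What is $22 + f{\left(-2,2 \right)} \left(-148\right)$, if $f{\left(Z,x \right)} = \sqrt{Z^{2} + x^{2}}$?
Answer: $22 - 296 \sqrt{2} \approx -396.61$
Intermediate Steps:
$22 + f{\left(-2,2 \right)} \left(-148\right) = 22 + \sqrt{\left(-2\right)^{2} + 2^{2}} \left(-148\right) = 22 + \sqrt{4 + 4} \left(-148\right) = 22 + \sqrt{8} \left(-148\right) = 22 + 2 \sqrt{2} \left(-148\right) = 22 - 296 \sqrt{2}$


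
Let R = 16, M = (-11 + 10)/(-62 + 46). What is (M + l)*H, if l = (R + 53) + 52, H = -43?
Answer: -83291/16 ≈ -5205.7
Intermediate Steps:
M = 1/16 (M = -1/(-16) = -1*(-1/16) = 1/16 ≈ 0.062500)
l = 121 (l = (16 + 53) + 52 = 69 + 52 = 121)
(M + l)*H = (1/16 + 121)*(-43) = (1937/16)*(-43) = -83291/16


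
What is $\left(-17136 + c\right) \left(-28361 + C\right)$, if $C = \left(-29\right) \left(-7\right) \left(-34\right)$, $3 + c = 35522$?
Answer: $-648239729$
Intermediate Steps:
$c = 35519$ ($c = -3 + 35522 = 35519$)
$C = -6902$ ($C = 203 \left(-34\right) = -6902$)
$\left(-17136 + c\right) \left(-28361 + C\right) = \left(-17136 + 35519\right) \left(-28361 - 6902\right) = 18383 \left(-35263\right) = -648239729$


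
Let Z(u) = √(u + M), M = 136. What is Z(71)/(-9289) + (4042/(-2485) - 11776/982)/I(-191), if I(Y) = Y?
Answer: 16616302/233045785 - 3*√23/9289 ≈ 0.069752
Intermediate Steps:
Z(u) = √(136 + u) (Z(u) = √(u + 136) = √(136 + u))
Z(71)/(-9289) + (4042/(-2485) - 11776/982)/I(-191) = √(136 + 71)/(-9289) + (4042/(-2485) - 11776/982)/(-191) = √207*(-1/9289) + (4042*(-1/2485) - 11776*1/982)*(-1/191) = (3*√23)*(-1/9289) + (-4042/2485 - 5888/491)*(-1/191) = -3*√23/9289 - 16616302/1220135*(-1/191) = -3*√23/9289 + 16616302/233045785 = 16616302/233045785 - 3*√23/9289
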